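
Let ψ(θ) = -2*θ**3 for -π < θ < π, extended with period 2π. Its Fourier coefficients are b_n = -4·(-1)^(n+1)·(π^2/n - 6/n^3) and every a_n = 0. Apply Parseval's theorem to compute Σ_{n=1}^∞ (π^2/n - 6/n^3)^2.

Parseval: Σ b_n^2 = (1/π) ∫_{-π}^{π} ψ(θ)^2 dθ = 8*pi**6/7.
b_n^2 = 16·(π^2/n - 6/n^3)^2, so the sum equals (8*pi**6/7)/16 = pi**6/14.

pi**6/14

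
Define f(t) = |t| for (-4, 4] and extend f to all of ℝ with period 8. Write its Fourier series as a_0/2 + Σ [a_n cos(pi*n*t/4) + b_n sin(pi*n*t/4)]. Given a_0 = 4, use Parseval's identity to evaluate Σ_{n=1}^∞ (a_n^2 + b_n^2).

8/3

Parseval: a_0^2/2 + Σ_{n≥1} (a_n^2+b_n^2) = 1/4 ∫_{-4}^{4} f(t)^2 dt = 32/3.
Subtract a_0^2/2 = 8: Σ (a_n^2+b_n^2) = 8/3.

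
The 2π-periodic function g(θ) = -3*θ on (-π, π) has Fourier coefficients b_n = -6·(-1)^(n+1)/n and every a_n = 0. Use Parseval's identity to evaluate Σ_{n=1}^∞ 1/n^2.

pi**2/6

Parseval: Σ b_n^2 = (1/π) ∫_{-π}^{π} g(θ)^2 dθ = 6*pi**2.
Σ b_n^2 = Σ 36/n^2, so Σ 1/n^2 = (6*pi**2)/36 = pi**2/6.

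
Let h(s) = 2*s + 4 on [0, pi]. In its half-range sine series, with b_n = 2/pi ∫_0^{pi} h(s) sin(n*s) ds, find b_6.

-2/3

b_6 = 2/pi ∫_0^{pi} (2*s + 4) sin(6*s) ds.
Integrating by parts (boundary term plus one more integral), an antiderivative of (2*s + 4) sin(6*s) is -s*cos(6*s)/3 + sin(6*s)/18 - 2*cos(6*s)/3; evaluating from 0 to pi: ∫_{0}^{pi} (2*s + 4) sin(6*s) ds = (-pi/3 - 2/3) - (-2/3) = -pi/3.
Hence b_6 = (2/pi)·(-pi/3) = -2/3.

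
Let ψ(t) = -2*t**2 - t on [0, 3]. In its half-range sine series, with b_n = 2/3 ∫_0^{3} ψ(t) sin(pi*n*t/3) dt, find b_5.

6*(24 - 175*pi**2)/(125*pi**3)

b_5 = 2/3 ∫_0^{3} (-2*t**2 - t) sin(5*pi*t/3) dt.
Integrating by parts twice (tabular method), an antiderivative of (-2*t**2 - t) sin(5*pi*t/3) is 6*t**2*cos(5*pi*t/3)/(5*pi) - 36*t*sin(5*pi*t/3)/(25*pi**2) + 3*t*cos(5*pi*t/3)/(5*pi) - 9*sin(5*pi*t/3)/(25*pi**2) - 108*cos(5*pi*t/3)/(125*pi**3); evaluating from 0 to 3: ∫_{0}^{3} (-2*t**2 - t) sin(5*pi*t/3) dt = (9*(12 - 175*pi**2)/(125*pi**3)) - (-108/(125*pi**3)) = 9*(24 - 175*pi**2)/(125*pi**3).
Hence b_5 = (2/3)·(9*(24 - 175*pi**2)/(125*pi**3)) = 6*(24 - 175*pi**2)/(125*pi**3).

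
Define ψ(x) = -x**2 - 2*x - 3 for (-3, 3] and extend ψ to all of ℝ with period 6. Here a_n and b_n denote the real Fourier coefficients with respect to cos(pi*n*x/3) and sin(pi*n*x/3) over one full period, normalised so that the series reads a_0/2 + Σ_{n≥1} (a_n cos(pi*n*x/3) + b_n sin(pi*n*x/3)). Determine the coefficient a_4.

a_4 = 1/3 ∫_{-3}^{3} ψ(x) cos(4*pi*x/3) dx.
Integrating by parts twice (tabular method), an antiderivative of (-x**2 - 2*x - 3) cos(4*pi*x/3) is -3*x**2*sin(4*pi*x/3)/(4*pi) - 3*x*sin(4*pi*x/3)/(2*pi) - 9*x*cos(4*pi*x/3)/(8*pi**2) - 9*sin(4*pi*x/3)/(4*pi) + 27*sin(4*pi*x/3)/(32*pi**3) - 9*cos(4*pi*x/3)/(8*pi**2); evaluating from -3 to 3: ∫_{-3}^{3} (-x**2 - 2*x - 3) cos(4*pi*x/3) dx = (-9/(2*pi**2)) - (9/(4*pi**2)) = -27/(4*pi**2).
Hence a_4 = (1/3)·(-27/(4*pi**2)) = -9/(4*pi**2).

-9/(4*pi**2)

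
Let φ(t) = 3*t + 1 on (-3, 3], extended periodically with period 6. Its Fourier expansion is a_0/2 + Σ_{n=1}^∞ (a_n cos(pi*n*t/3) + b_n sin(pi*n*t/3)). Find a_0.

a_0 = 1/3 ∫_{-3}^{3} φ(t) dt = 1/3 · (6) = 2.

2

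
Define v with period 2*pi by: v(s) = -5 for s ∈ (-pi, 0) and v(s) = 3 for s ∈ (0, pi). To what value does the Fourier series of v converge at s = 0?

-1

At s = 0 the one-sided limits are v(0^-) = -5 and v(0^+) = 3.
By Dirichlet's theorem the series converges to their average, [(-5) + (3)]/2 = -1.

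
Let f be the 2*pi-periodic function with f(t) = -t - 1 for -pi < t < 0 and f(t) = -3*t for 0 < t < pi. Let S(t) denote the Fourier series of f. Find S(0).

-1/2

At t = 0 the one-sided limits are f(0^-) = -1 and f(0^+) = 0.
By Dirichlet's theorem the series converges to their average, [(-1) + (0)]/2 = -1/2.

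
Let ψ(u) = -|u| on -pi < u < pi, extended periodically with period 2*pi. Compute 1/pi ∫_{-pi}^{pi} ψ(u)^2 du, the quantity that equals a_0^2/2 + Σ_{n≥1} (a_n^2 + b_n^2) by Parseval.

2*pi**2/3

1/pi ∫_{-pi}^{pi} ψ(u)^2 du = 1/pi · (2*pi**3/3) = 2*pi**2/3.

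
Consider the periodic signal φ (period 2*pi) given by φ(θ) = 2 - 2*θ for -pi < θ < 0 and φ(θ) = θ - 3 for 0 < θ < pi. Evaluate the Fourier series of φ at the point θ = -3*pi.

-1/2 + 3*pi/2

θ = -3*pi differs from θ = pi by -2 full period(s), and the series is 2*pi-periodic.
At θ = pi the one-sided limits are φ(pi^-) = -3 + pi and φ(pi^+) = 2 + 2*pi.
By Dirichlet's theorem the series converges to their average, [(-3 + pi) + (2 + 2*pi)]/2 = -1/2 + 3*pi/2.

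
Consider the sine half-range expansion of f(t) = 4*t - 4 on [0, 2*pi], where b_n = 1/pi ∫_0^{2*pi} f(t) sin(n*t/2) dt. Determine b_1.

b_1 = 1/pi ∫_0^{2*pi} (4*t - 4) sin(t/2) dt.
Integrating by parts (boundary term plus one more integral), an antiderivative of (4*t - 4) sin(t/2) is -8*t*cos(t/2) + 16*sin(t/2) + 8*cos(t/2); evaluating from 0 to 2*pi: ∫_{0}^{2*pi} (4*t - 4) sin(t/2) dt = (-8 + 16*pi) - (8) = -16 + 16*pi.
Hence b_1 = (1/pi)·(-16 + 16*pi) = 16 - 16/pi.

16 - 16/pi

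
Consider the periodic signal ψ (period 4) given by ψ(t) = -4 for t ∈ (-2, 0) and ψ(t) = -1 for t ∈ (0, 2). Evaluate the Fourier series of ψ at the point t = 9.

t = 9 differs from t = 1 by 2 full period(s), and the series is 4-periodic.
ψ is continuous at t = 1 with value -1, so the series converges to -1 there.

-1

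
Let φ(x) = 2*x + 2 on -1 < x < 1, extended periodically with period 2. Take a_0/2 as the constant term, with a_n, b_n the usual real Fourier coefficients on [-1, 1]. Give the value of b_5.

4/(5*pi)

b_5 = ∫_{-1}^{1} φ(x) sin(5*pi*x) dx.
Integrating by parts (boundary term plus one more integral), an antiderivative of (2*x + 2) sin(5*pi*x) is -2*x*cos(5*pi*x)/(5*pi) + 2*sin(5*pi*x)/(25*pi**2) - 2*cos(5*pi*x)/(5*pi); evaluating from -1 to 1: ∫_{-1}^{1} (2*x + 2) sin(5*pi*x) dx = (4/(5*pi)) - (0) = 4/(5*pi).
Hence b_5 = 4/(5*pi).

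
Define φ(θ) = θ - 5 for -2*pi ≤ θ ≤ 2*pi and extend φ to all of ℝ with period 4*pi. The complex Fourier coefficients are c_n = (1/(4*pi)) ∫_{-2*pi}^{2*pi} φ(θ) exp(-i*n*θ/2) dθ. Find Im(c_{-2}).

Since φ is real-valued, Im(c_{-2}) = -(1/(4*pi)) ∫_{-2*pi}^{2*pi} φ(θ) sin(-θ) dθ = b_{2}/2.
Integrating by parts (boundary term plus one more integral), an antiderivative of (θ - 5) sin(-θ) is θ*cos(θ) - sin(θ) - 5*cos(θ); evaluating from -2*pi to 2*pi: ∫_{-2*pi}^{2*pi} (θ - 5) sin(-θ) dθ = (-5 + 2*pi) - (-2*pi - 5) = 4*pi.
Hence Im(c_{-2}) = (-1/(4*pi))·(4*pi) = -1.

-1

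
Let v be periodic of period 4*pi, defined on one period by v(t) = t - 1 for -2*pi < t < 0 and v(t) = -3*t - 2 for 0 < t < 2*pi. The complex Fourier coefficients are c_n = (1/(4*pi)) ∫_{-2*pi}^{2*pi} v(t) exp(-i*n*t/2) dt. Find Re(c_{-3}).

Since v is real-valued, Re(c_{-3}) = (1/(4*pi)) ∫_{-2*pi}^{2*pi} v(t) cos(-3*t/2) dt = a_{3}/2.
Split the integral at the breakpoints.
Integrating by parts (boundary term plus one more integral), an antiderivative of (t - 1) cos(-3*t/2) is 2*t*sin(3*t/2)/3 - 2*sin(3*t/2)/3 + 4*cos(3*t/2)/9; evaluating from -2*pi to 0: ∫_{-2*pi}^{0} (t - 1) cos(-3*t/2) dt = (4/9) - (-4/9) = 8/9.
Integrating by parts (boundary term plus one more integral), an antiderivative of (-3*t - 2) cos(-3*t/2) is -2*t*sin(3*t/2) - 4*sin(3*t/2)/3 - 4*cos(3*t/2)/3; evaluating from 0 to 2*pi: ∫_{0}^{2*pi} (-3*t - 2) cos(-3*t/2) dt = (4/3) - (-4/3) = 8/3.
So ∫_{-2*pi}^{2*pi} v(t) cos(-3*t/2) dt = 32/9.
Hence Re(c_{-3}) = (1/(4*pi))·(32/9) = 8/(9*pi).

8/(9*pi)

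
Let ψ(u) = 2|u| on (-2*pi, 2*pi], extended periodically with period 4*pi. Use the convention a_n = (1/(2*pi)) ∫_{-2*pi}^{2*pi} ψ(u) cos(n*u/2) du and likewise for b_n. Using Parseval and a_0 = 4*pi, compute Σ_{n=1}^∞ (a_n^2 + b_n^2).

Parseval: a_0^2/2 + Σ_{n≥1} (a_n^2+b_n^2) = (1/(2*pi)) ∫_{-2*pi}^{2*pi} ψ(u)^2 du = 32*pi**2/3.
Subtract a_0^2/2 = 8*pi**2: Σ (a_n^2+b_n^2) = 8*pi**2/3.

8*pi**2/3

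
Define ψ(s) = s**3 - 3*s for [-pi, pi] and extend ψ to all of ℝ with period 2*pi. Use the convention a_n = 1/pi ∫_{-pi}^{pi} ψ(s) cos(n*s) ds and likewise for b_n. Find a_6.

a_6 = 1/pi ∫_{-pi}^{pi} ψ(s) cos(6*s) ds.
ψ is odd and cos(6*s) is even, so the integrand is odd over a symmetric interval and the integral vanishes.

0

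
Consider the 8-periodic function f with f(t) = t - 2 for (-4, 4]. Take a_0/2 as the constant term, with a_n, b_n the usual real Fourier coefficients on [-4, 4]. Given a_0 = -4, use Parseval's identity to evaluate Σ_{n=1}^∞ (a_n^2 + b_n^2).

32/3

Parseval: a_0^2/2 + Σ_{n≥1} (a_n^2+b_n^2) = 1/4 ∫_{-4}^{4} f(t)^2 dt = 56/3.
Subtract a_0^2/2 = 8: Σ (a_n^2+b_n^2) = 32/3.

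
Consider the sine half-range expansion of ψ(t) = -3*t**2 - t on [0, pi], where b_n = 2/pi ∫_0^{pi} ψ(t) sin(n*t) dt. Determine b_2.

b_2 = 2/pi ∫_0^{pi} (-3*t**2 - t) sin(2*t) dt.
Integrating by parts twice (tabular method), an antiderivative of (-3*t**2 - t) sin(2*t) is 3*t**2*cos(2*t)/2 - 3*t*sin(2*t)/2 + t*cos(2*t)/2 - sin(2*t)/4 - 3*cos(2*t)/4; evaluating from 0 to pi: ∫_{0}^{pi} (-3*t**2 - t) sin(2*t) dt = (-3/4 + pi/2 + 3*pi**2/2) - (-3/4) = pi*(1 + 3*pi)/2.
Hence b_2 = (2/pi)·(pi*(1 + 3*pi)/2) = 1 + 3*pi.

1 + 3*pi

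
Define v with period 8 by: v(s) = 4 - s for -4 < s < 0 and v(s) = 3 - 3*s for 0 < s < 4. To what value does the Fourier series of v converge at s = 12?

s = 12 differs from s = -4 by 2 full period(s), and the series is 8-periodic.
At s = -4 the one-sided limits are v(-4^-) = -9 and v(-4^+) = 8.
By Dirichlet's theorem the series converges to their average, [(-9) + (8)]/2 = -1/2.

-1/2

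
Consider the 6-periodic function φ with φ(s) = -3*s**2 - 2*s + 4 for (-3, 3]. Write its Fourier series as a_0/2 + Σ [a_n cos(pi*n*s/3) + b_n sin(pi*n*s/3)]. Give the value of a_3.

a_3 = 1/3 ∫_{-3}^{3} φ(s) cos(pi*s) ds.
Integrating by parts twice (tabular method), an antiderivative of (-3*s**2 - 2*s + 4) cos(pi*s) is -3*s**2*sin(pi*s)/pi - 2*s*sin(pi*s)/pi - 6*s*cos(pi*s)/pi**2 + 6*sin(pi*s)/pi**3 + 4*sin(pi*s)/pi - 2*cos(pi*s)/pi**2; evaluating from -3 to 3: ∫_{-3}^{3} (-3*s**2 - 2*s + 4) cos(pi*s) ds = (20/pi**2) - (-16/pi**2) = 36/pi**2.
Hence a_3 = (1/3)·(36/pi**2) = 12/pi**2.

12/pi**2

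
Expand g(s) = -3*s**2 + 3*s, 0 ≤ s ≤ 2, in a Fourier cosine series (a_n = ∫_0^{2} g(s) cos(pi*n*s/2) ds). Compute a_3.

8/(3*pi**2)

a_3 = ∫_0^{2} (-3*s**2 + 3*s) cos(3*pi*s/2) ds.
Integrating by parts twice (tabular method), an antiderivative of (-3*s**2 + 3*s) cos(3*pi*s/2) is -2*s**2*sin(3*pi*s/2)/pi + 2*s*sin(3*pi*s/2)/pi - 8*s*cos(3*pi*s/2)/(3*pi**2) + 16*sin(3*pi*s/2)/(9*pi**3) + 4*cos(3*pi*s/2)/(3*pi**2); evaluating from 0 to 2: ∫_{0}^{2} (-3*s**2 + 3*s) cos(3*pi*s/2) ds = (4/pi**2) - (4/(3*pi**2)) = 8/(3*pi**2).
Hence a_3 = 8/(3*pi**2).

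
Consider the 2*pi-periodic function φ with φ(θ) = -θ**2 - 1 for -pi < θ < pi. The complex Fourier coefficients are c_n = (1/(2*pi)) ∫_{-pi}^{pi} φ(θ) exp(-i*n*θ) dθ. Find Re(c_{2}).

Since φ is real-valued, Re(c_{2}) = (1/(2*pi)) ∫_{-pi}^{pi} φ(θ) cos(2*θ) dθ = a_{2}/2.
φ is even and cos(2*θ) is even, so the integrand is even: ∫_{-pi}^{pi} φ(θ) cos(2*θ) dθ = 2∫_0^{pi} φ(θ) cos(2*θ) dθ.
Integrating by parts twice (tabular method), an antiderivative of (-θ**2 - 1) cos(2*θ) is -θ**2*sin(2*θ)/2 - θ*cos(2*θ)/2 - sin(2*θ)/4; evaluating from 0 to pi: ∫_{0}^{pi} (-θ**2 - 1) cos(2*θ) dθ = (-pi/2) - (0) = -pi/2.
So ∫_{-pi}^{pi} φ(θ) cos(2*θ) dθ = -pi.
Hence Re(c_{2}) = (1/(2*pi))·(-pi) = -1/2.

-1/2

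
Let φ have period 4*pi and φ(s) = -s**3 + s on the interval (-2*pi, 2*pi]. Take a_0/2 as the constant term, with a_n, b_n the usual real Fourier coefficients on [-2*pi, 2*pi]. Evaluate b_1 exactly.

100 - 16*pi**2

b_1 = (1/(2*pi)) ∫_{-2*pi}^{2*pi} φ(s) sin(s/2) ds.
φ is odd and sin(s/2) is odd, so the integrand is even and b_1 = 1/pi ∫_0^{2*pi} φ(s) sin(s/2) ds.
Integrating by parts three times (tabular method), an antiderivative of (-s**3 + s) sin(s/2) is 2*s**3*cos(s/2) - 12*s**2*sin(s/2) - 50*s*cos(s/2) + 100*sin(s/2); evaluating from 0 to 2*pi: ∫_{0}^{2*pi} (-s**3 + s) sin(s/2) ds = (-16*pi**3 + 100*pi) - (0) = -16*pi**3 + 100*pi.
Hence b_1 = (1/pi)·(-16*pi**3 + 100*pi) = 100 - 16*pi**2.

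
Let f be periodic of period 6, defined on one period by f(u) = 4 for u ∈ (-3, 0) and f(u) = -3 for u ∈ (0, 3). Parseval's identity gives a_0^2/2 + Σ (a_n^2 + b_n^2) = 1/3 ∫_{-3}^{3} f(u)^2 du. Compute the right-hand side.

25

1/3 ∫_{-3}^{3} f(u)^2 du = 1/3 · (75) = 25.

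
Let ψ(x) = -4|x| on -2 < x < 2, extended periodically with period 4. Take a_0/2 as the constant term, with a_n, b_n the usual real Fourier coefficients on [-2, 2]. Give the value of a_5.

a_5 = 1/2 ∫_{-2}^{2} ψ(x) cos(5*pi*x/2) dx.
ψ is even and cos(5*pi*x/2) is even, so the integrand is even and a_5 = ∫_0^{2} ψ(x) cos(5*pi*x/2) dx.
Integrating by parts (boundary term plus one more integral), an antiderivative of (-4*x) cos(5*pi*x/2) is -8*x*sin(5*pi*x/2)/(5*pi) - 16*cos(5*pi*x/2)/(25*pi**2); evaluating from 0 to 2: ∫_{0}^{2} (-4*x) cos(5*pi*x/2) dx = (16/(25*pi**2)) - (-16/(25*pi**2)) = 32/(25*pi**2).
Hence a_5 = 32/(25*pi**2).

32/(25*pi**2)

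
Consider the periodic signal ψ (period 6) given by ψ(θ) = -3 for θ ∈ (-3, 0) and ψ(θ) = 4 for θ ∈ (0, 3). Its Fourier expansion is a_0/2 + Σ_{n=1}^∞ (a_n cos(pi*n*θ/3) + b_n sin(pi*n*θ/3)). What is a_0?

a_0 = 1/3 ∫_{-3}^{3} ψ(θ) dθ = 1/3 · (3) = 1.

1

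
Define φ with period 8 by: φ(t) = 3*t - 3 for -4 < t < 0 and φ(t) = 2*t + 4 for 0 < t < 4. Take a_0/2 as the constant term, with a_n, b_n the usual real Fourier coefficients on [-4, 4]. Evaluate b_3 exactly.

b_3 = 1/4 ∫_{-4}^{4} φ(t) sin(3*pi*t/4) dt.
Split the integral at the breakpoints.
Integrating by parts (boundary term plus one more integral), an antiderivative of (3*t - 3) sin(3*pi*t/4) is -4*t*cos(3*pi*t/4)/pi + 16*sin(3*pi*t/4)/(3*pi**2) + 4*cos(3*pi*t/4)/pi; evaluating from -4 to 0: ∫_{-4}^{0} (3*t - 3) sin(3*pi*t/4) dt = (4/pi) - (-20/pi) = 24/pi.
Integrating by parts (boundary term plus one more integral), an antiderivative of (2*t + 4) sin(3*pi*t/4) is -8*t*cos(3*pi*t/4)/(3*pi) + 32*sin(3*pi*t/4)/(9*pi**2) - 16*cos(3*pi*t/4)/(3*pi); evaluating from 0 to 4: ∫_{0}^{4} (2*t + 4) sin(3*pi*t/4) dt = (16/pi) - (-16/(3*pi)) = 64/(3*pi).
Summing the pieces and multiplying by (1/4) gives b_3 = 34/(3*pi).

34/(3*pi)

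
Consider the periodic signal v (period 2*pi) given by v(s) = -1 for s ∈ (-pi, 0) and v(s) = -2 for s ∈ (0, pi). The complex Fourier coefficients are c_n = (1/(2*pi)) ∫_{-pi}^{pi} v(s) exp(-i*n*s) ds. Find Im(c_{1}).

Since v is real-valued, Im(c_{1}) = -(1/(2*pi)) ∫_{-pi}^{pi} v(s) sin(s) ds = -b_{1}/2.
Split the integral at the breakpoints.
Directly, an antiderivative of (-1) sin(s) is cos(s); evaluating from -pi to 0: ∫_{-pi}^{0} (-1) sin(s) ds = (1) - (-1) = 2.
Directly, an antiderivative of (-2) sin(s) is 2*cos(s); evaluating from 0 to pi: ∫_{0}^{pi} (-2) sin(s) ds = (-2) - (2) = -4.
So ∫_{-pi}^{pi} v(s) sin(s) ds = -2.
Hence Im(c_{1}) = (-1/(2*pi))·(-2) = 1/pi.

1/pi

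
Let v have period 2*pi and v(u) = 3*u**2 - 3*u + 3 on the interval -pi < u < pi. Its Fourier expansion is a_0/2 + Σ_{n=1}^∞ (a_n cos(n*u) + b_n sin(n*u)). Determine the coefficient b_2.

3

b_2 = 1/pi ∫_{-pi}^{pi} v(u) sin(2*u) du.
Integrating by parts twice (tabular method), an antiderivative of (3*u**2 - 3*u + 3) sin(2*u) is -3*u**2*cos(2*u)/2 + 3*u*sin(2*u)/2 + 3*u*cos(2*u)/2 - 3*sin(2*u)/4 - 3*cos(2*u)/4; evaluating from -pi to pi: ∫_{-pi}^{pi} (3*u**2 - 3*u + 3) sin(2*u) du = (-3*pi**2/2 - 3/4 + 3*pi/2) - (-3*pi**2/2 - 3*pi/2 - 3/4) = 3*pi.
Hence b_2 = (1/pi)·(3*pi) = 3.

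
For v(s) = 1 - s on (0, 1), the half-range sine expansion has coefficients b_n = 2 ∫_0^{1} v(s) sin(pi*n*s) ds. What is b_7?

b_7 = 2 ∫_0^{1} (1 - s) sin(7*pi*s) ds.
Integrating by parts (boundary term plus one more integral), an antiderivative of (1 - s) sin(7*pi*s) is s*cos(7*pi*s)/(7*pi) - sin(7*pi*s)/(49*pi**2) - cos(7*pi*s)/(7*pi); evaluating from 0 to 1: ∫_{0}^{1} (1 - s) sin(7*pi*s) ds = (0) - (-1/(7*pi)) = 1/(7*pi).
Hence b_7 = 2·(1/(7*pi)) = 2/(7*pi).

2/(7*pi)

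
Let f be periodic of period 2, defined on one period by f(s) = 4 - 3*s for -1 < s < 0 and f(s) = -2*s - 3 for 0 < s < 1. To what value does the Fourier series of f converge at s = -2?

s = -2 differs from s = 0 by -1 full period(s), and the series is 2-periodic.
At s = 0 the one-sided limits are f(0^-) = 4 and f(0^+) = -3.
By Dirichlet's theorem the series converges to their average, [(4) + (-3)]/2 = 1/2.

1/2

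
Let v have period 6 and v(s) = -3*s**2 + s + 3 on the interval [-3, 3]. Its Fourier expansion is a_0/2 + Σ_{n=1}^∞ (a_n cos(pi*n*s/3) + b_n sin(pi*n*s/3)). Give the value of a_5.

108/(25*pi**2)

a_5 = 1/3 ∫_{-3}^{3} v(s) cos(5*pi*s/3) ds.
Integrating by parts twice (tabular method), an antiderivative of (-3*s**2 + s + 3) cos(5*pi*s/3) is -9*s**2*sin(5*pi*s/3)/(5*pi) + 3*s*sin(5*pi*s/3)/(5*pi) - 54*s*cos(5*pi*s/3)/(25*pi**2) + 162*sin(5*pi*s/3)/(125*pi**3) + 9*sin(5*pi*s/3)/(5*pi) + 9*cos(5*pi*s/3)/(25*pi**2); evaluating from -3 to 3: ∫_{-3}^{3} (-3*s**2 + s + 3) cos(5*pi*s/3) ds = (153/(25*pi**2)) - (-171/(25*pi**2)) = 324/(25*pi**2).
Hence a_5 = (1/3)·(324/(25*pi**2)) = 108/(25*pi**2).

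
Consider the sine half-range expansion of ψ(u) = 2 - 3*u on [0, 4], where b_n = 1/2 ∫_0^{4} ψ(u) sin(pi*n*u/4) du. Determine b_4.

b_4 = 1/2 ∫_0^{4} (2 - 3*u) sin(pi*u) du.
Integrating by parts (boundary term plus one more integral), an antiderivative of (2 - 3*u) sin(pi*u) is 3*u*cos(pi*u)/pi - 3*sin(pi*u)/pi**2 - 2*cos(pi*u)/pi; evaluating from 0 to 4: ∫_{0}^{4} (2 - 3*u) sin(pi*u) du = (10/pi) - (-2/pi) = 12/pi.
Hence b_4 = (1/2)·(12/pi) = 6/pi.

6/pi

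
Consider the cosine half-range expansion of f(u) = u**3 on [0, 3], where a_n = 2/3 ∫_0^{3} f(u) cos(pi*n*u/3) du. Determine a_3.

a_3 = 2/3 ∫_0^{3} (u**3) cos(pi*u) du.
Integrating by parts three times (tabular method), an antiderivative of (u**3) cos(pi*u) is u**3*sin(pi*u)/pi + 3*u**2*cos(pi*u)/pi**2 - 6*u*sin(pi*u)/pi**3 - 6*cos(pi*u)/pi**4; evaluating from 0 to 3: ∫_{0}^{3} (u**3) cos(pi*u) du = (3*(2 - 9*pi**2)/pi**4) - (-6/pi**4) = 3*(4 - 9*pi**2)/pi**4.
Hence a_3 = (2/3)·(3*(4 - 9*pi**2)/pi**4) = 2*(4 - 9*pi**2)/pi**4.

2*(4 - 9*pi**2)/pi**4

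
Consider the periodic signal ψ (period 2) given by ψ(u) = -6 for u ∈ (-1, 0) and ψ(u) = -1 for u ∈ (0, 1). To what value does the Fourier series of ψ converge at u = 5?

-7/2

u = 5 differs from u = 1 by 2 full period(s), and the series is 2-periodic.
At u = 1 the one-sided limits are ψ(1^-) = -1 and ψ(1^+) = -6.
By Dirichlet's theorem the series converges to their average, [(-1) + (-6)]/2 = -7/2.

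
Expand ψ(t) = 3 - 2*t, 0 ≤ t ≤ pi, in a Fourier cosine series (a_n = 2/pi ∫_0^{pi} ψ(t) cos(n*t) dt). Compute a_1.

8/pi

a_1 = 2/pi ∫_0^{pi} (3 - 2*t) cos(t) dt.
Integrating by parts (boundary term plus one more integral), an antiderivative of (3 - 2*t) cos(t) is -2*t*sin(t) + 3*sin(t) - 2*cos(t); evaluating from 0 to pi: ∫_{0}^{pi} (3 - 2*t) cos(t) dt = (2) - (-2) = 4.
Hence a_1 = (2/pi)·(4) = 8/pi.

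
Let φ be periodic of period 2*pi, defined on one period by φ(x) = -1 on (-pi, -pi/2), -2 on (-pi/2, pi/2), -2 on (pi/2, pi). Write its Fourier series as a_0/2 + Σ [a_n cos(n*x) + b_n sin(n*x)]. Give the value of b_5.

b_5 = 1/pi ∫_{-pi}^{pi} φ(x) sin(5*x) dx.
Split the integral at the breakpoints.
Directly, an antiderivative of (-1) sin(5*x) is cos(5*x)/5; evaluating from -pi to -pi/2: ∫_{-pi}^{-pi/2} (-1) sin(5*x) dx = (0) - (-1/5) = 1/5.
Directly, an antiderivative of (-2) sin(5*x) is 2*cos(5*x)/5; evaluating from -pi/2 to pi/2: ∫_{-pi/2}^{pi/2} (-2) sin(5*x) dx = (0) - (0) = 0.
Directly, an antiderivative of (-2) sin(5*x) is 2*cos(5*x)/5; evaluating from pi/2 to pi: ∫_{pi/2}^{pi} (-2) sin(5*x) dx = (-2/5) - (0) = -2/5.
Summing the pieces and multiplying by (1/pi) gives b_5 = -1/(5*pi).

-1/(5*pi)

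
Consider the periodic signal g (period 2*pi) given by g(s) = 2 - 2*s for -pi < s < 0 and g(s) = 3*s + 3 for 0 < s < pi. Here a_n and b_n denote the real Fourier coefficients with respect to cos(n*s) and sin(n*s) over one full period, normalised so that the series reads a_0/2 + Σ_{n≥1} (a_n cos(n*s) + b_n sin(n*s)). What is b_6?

-1/6

b_6 = 1/pi ∫_{-pi}^{pi} g(s) sin(6*s) ds.
Split the integral at the breakpoints.
Integrating by parts (boundary term plus one more integral), an antiderivative of (2 - 2*s) sin(6*s) is s*cos(6*s)/3 - sin(6*s)/18 - cos(6*s)/3; evaluating from -pi to 0: ∫_{-pi}^{0} (2 - 2*s) sin(6*s) ds = (-1/3) - (-pi/3 - 1/3) = pi/3.
Integrating by parts (boundary term plus one more integral), an antiderivative of (3*s + 3) sin(6*s) is -s*cos(6*s)/2 + sin(6*s)/12 - cos(6*s)/2; evaluating from 0 to pi: ∫_{0}^{pi} (3*s + 3) sin(6*s) ds = (-pi/2 - 1/2) - (-1/2) = -pi/2.
Summing the pieces and multiplying by (1/pi) gives b_6 = -1/6.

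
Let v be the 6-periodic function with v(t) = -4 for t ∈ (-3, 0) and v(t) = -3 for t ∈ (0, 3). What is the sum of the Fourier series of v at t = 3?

At t = 3 the one-sided limits are v(3^-) = -3 and v(3^+) = -4.
By Dirichlet's theorem the series converges to their average, [(-3) + (-4)]/2 = -7/2.

-7/2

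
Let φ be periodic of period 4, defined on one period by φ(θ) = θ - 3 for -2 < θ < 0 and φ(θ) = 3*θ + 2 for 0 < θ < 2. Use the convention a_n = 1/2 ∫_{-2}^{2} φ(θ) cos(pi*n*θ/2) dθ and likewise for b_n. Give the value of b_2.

b_2 = 1/2 ∫_{-2}^{2} φ(θ) sin(pi*θ) dθ.
Split the integral at the breakpoints.
Integrating by parts (boundary term plus one more integral), an antiderivative of (θ - 3) sin(pi*θ) is -θ*cos(pi*θ)/pi + sin(pi*θ)/pi**2 + 3*cos(pi*θ)/pi; evaluating from -2 to 0: ∫_{-2}^{0} (θ - 3) sin(pi*θ) dθ = (3/pi) - (5/pi) = -2/pi.
Integrating by parts (boundary term plus one more integral), an antiderivative of (3*θ + 2) sin(pi*θ) is -3*θ*cos(pi*θ)/pi + 3*sin(pi*θ)/pi**2 - 2*cos(pi*θ)/pi; evaluating from 0 to 2: ∫_{0}^{2} (3*θ + 2) sin(pi*θ) dθ = (-8/pi) - (-2/pi) = -6/pi.
Summing the pieces and multiplying by (1/2) gives b_2 = -4/pi.

-4/pi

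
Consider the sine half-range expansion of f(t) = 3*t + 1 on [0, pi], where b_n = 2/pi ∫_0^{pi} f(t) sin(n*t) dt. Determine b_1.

4/pi + 6

b_1 = 2/pi ∫_0^{pi} (3*t + 1) sin(t) dt.
Integrating by parts (boundary term plus one more integral), an antiderivative of (3*t + 1) sin(t) is -3*t*cos(t) + 3*sin(t) - cos(t); evaluating from 0 to pi: ∫_{0}^{pi} (3*t + 1) sin(t) dt = (1 + 3*pi) - (-1) = 2 + 3*pi.
Hence b_1 = (2/pi)·(2 + 3*pi) = 4/pi + 6.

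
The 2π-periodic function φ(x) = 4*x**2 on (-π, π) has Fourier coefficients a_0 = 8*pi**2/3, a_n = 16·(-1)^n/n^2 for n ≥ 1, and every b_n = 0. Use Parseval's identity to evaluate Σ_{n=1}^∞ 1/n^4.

Parseval: a_0^2/2 + Σ a_n^2 = (1/π) ∫_{-π}^{π} φ(x)^2 dx = 32*pi**4/5.
Subtract a_0^2/2 = 32*pi**4/9: Σ a_n^2 = 128*pi**4/45.
Since a_n^2 = 256/n^4, Σ 1/n^4 = pi**4/90.

pi**4/90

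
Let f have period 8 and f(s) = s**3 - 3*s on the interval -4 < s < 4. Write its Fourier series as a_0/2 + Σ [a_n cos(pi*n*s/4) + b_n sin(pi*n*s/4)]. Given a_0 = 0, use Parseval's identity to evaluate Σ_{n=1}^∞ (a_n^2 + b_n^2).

22816/35

Parseval: a_0^2/2 + Σ_{n≥1} (a_n^2+b_n^2) = 1/4 ∫_{-4}^{4} f(s)^2 ds = 22816/35.
Subtract a_0^2/2 = 0: Σ (a_n^2+b_n^2) = 22816/35.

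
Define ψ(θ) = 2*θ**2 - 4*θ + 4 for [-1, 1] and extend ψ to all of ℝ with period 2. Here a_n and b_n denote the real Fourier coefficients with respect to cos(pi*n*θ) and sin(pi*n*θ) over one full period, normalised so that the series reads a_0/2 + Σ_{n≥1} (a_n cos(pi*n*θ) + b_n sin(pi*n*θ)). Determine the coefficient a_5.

-8/(25*pi**2)

a_5 = ∫_{-1}^{1} ψ(θ) cos(5*pi*θ) dθ.
Integrating by parts twice (tabular method), an antiderivative of (2*θ**2 - 4*θ + 4) cos(5*pi*θ) is 2*θ**2*sin(5*pi*θ)/(5*pi) - 4*θ*sin(5*pi*θ)/(5*pi) + 4*θ*cos(5*pi*θ)/(25*pi**2) - 4*sin(5*pi*θ)/(125*pi**3) + 4*sin(5*pi*θ)/(5*pi) - 4*cos(5*pi*θ)/(25*pi**2); evaluating from -1 to 1: ∫_{-1}^{1} (2*θ**2 - 4*θ + 4) cos(5*pi*θ) dθ = (0) - (8/(25*pi**2)) = -8/(25*pi**2).
Hence a_5 = -8/(25*pi**2).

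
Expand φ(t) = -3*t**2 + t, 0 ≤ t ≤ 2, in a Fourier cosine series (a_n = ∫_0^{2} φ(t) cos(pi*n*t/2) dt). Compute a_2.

a_2 = ∫_0^{2} (-3*t**2 + t) cos(pi*t) dt.
Integrating by parts twice (tabular method), an antiderivative of (-3*t**2 + t) cos(pi*t) is -3*t**2*sin(pi*t)/pi + t*sin(pi*t)/pi - 6*t*cos(pi*t)/pi**2 + 6*sin(pi*t)/pi**3 + cos(pi*t)/pi**2; evaluating from 0 to 2: ∫_{0}^{2} (-3*t**2 + t) cos(pi*t) dt = (-11/pi**2) - (pi**(-2)) = -12/pi**2.
Hence a_2 = -12/pi**2.

-12/pi**2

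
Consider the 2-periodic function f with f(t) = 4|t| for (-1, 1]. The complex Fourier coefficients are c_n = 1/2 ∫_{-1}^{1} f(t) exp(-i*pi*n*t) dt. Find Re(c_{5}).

-8/(25*pi**2)

Since f is real-valued, Re(c_{5}) = 1/2 ∫_{-1}^{1} f(t) cos(5*pi*t) dt = a_{5}/2.
f is even and cos(5*pi*t) is even, so the integrand is even: ∫_{-1}^{1} f(t) cos(5*pi*t) dt = 2∫_0^{1} f(t) cos(5*pi*t) dt.
Integrating by parts (boundary term plus one more integral), an antiderivative of (4*t) cos(5*pi*t) is 4*t*sin(5*pi*t)/(5*pi) + 4*cos(5*pi*t)/(25*pi**2); evaluating from 0 to 1: ∫_{0}^{1} (4*t) cos(5*pi*t) dt = (-4/(25*pi**2)) - (4/(25*pi**2)) = -8/(25*pi**2).
So ∫_{-1}^{1} f(t) cos(5*pi*t) dt = -16/(25*pi**2).
Hence Re(c_{5}) = (1/2)·(-16/(25*pi**2)) = -8/(25*pi**2).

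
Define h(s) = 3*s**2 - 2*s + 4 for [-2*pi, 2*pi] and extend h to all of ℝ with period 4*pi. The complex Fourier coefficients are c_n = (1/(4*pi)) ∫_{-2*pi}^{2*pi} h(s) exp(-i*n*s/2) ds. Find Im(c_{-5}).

-4/5

Since h is real-valued, Im(c_{-5}) = -(1/(4*pi)) ∫_{-2*pi}^{2*pi} h(s) sin(-5*s/2) ds = b_{5}/2.
Integrating by parts twice (tabular method), an antiderivative of (3*s**2 - 2*s + 4) sin(-5*s/2) is 6*s**2*cos(5*s/2)/5 - 24*s*sin(5*s/2)/25 - 4*s*cos(5*s/2)/5 + 8*sin(5*s/2)/25 + 152*cos(5*s/2)/125; evaluating from -2*pi to 2*pi: ∫_{-2*pi}^{2*pi} (3*s**2 - 2*s + 4) sin(-5*s/2) ds = (-24*pi**2/5 - 152/125 + 8*pi/5) - (-24*pi**2/5 - 8*pi/5 - 152/125) = 16*pi/5.
Hence Im(c_{-5}) = (-1/(4*pi))·(16*pi/5) = -4/5.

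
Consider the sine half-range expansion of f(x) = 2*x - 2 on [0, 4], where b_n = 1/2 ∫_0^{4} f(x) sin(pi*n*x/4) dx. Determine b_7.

b_7 = 1/2 ∫_0^{4} (2*x - 2) sin(7*pi*x/4) dx.
Integrating by parts (boundary term plus one more integral), an antiderivative of (2*x - 2) sin(7*pi*x/4) is -8*x*cos(7*pi*x/4)/(7*pi) + 32*sin(7*pi*x/4)/(49*pi**2) + 8*cos(7*pi*x/4)/(7*pi); evaluating from 0 to 4: ∫_{0}^{4} (2*x - 2) sin(7*pi*x/4) dx = (24/(7*pi)) - (8/(7*pi)) = 16/(7*pi).
Hence b_7 = (1/2)·(16/(7*pi)) = 8/(7*pi).

8/(7*pi)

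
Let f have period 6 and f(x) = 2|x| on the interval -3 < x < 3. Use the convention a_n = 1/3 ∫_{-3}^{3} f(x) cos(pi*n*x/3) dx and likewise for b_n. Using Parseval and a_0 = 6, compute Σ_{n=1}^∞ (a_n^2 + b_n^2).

Parseval: a_0^2/2 + Σ_{n≥1} (a_n^2+b_n^2) = 1/3 ∫_{-3}^{3} f(x)^2 dx = 24.
Subtract a_0^2/2 = 18: Σ (a_n^2+b_n^2) = 6.

6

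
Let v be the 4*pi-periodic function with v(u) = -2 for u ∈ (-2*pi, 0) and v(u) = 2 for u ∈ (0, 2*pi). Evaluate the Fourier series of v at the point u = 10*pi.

u = 10*pi differs from u = 2*pi by 2 full period(s), and the series is 4*pi-periodic.
At u = 2*pi the one-sided limits are v(2*pi^-) = 2 and v(2*pi^+) = -2.
By Dirichlet's theorem the series converges to their average, [(2) + (-2)]/2 = 0.

0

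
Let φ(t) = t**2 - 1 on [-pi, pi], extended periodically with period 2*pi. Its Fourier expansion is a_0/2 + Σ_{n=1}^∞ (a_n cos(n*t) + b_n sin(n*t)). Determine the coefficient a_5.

-4/25

a_5 = 1/pi ∫_{-pi}^{pi} φ(t) cos(5*t) dt.
φ is even and cos(5*t) is even, so the integrand is even and a_5 = 2/pi ∫_0^{pi} φ(t) cos(5*t) dt.
Integrating by parts twice (tabular method), an antiderivative of (t**2 - 1) cos(5*t) is t**2*sin(5*t)/5 + 2*t*cos(5*t)/25 - 27*sin(5*t)/125; evaluating from 0 to pi: ∫_{0}^{pi} (t**2 - 1) cos(5*t) dt = (-2*pi/25) - (0) = -2*pi/25.
Hence a_5 = (2/pi)·(-2*pi/25) = -4/25.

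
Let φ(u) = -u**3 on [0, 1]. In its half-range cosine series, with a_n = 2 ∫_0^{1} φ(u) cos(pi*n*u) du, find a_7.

a_7 = 2 ∫_0^{1} (-u**3) cos(7*pi*u) du.
Integrating by parts three times (tabular method), an antiderivative of (-u**3) cos(7*pi*u) is -u**3*sin(7*pi*u)/(7*pi) - 3*u**2*cos(7*pi*u)/(49*pi**2) + 6*u*sin(7*pi*u)/(343*pi**3) + 6*cos(7*pi*u)/(2401*pi**4); evaluating from 0 to 1: ∫_{0}^{1} (-u**3) cos(7*pi*u) du = (3*(-2 + 49*pi**2)/(2401*pi**4)) - (6/(2401*pi**4)) = 3*(-4 + 49*pi**2)/(2401*pi**4).
Hence a_7 = 2·(3*(-4 + 49*pi**2)/(2401*pi**4)) = 6*(-4 + 49*pi**2)/(2401*pi**4).

6*(-4 + 49*pi**2)/(2401*pi**4)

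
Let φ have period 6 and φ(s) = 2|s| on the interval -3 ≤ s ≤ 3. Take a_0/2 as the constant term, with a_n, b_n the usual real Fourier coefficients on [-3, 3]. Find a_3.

a_3 = 1/3 ∫_{-3}^{3} φ(s) cos(pi*s) ds.
φ is even and cos(pi*s) is even, so the integrand is even and a_3 = 2/3 ∫_0^{3} φ(s) cos(pi*s) ds.
Integrating by parts (boundary term plus one more integral), an antiderivative of (2*s) cos(pi*s) is 2*s*sin(pi*s)/pi + 2*cos(pi*s)/pi**2; evaluating from 0 to 3: ∫_{0}^{3} (2*s) cos(pi*s) ds = (-2/pi**2) - (2/pi**2) = -4/pi**2.
Hence a_3 = (2/3)·(-4/pi**2) = -8/(3*pi**2).

-8/(3*pi**2)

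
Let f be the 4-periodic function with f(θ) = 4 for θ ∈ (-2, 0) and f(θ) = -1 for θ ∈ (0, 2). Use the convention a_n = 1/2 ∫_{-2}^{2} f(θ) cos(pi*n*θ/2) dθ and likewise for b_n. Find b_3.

b_3 = 1/2 ∫_{-2}^{2} f(θ) sin(3*pi*θ/2) dθ.
Split the integral at the breakpoints.
Directly, an antiderivative of (4) sin(3*pi*θ/2) is -8*cos(3*pi*θ/2)/(3*pi); evaluating from -2 to 0: ∫_{-2}^{0} (4) sin(3*pi*θ/2) dθ = (-8/(3*pi)) - (8/(3*pi)) = -16/(3*pi).
Directly, an antiderivative of (-1) sin(3*pi*θ/2) is 2*cos(3*pi*θ/2)/(3*pi); evaluating from 0 to 2: ∫_{0}^{2} (-1) sin(3*pi*θ/2) dθ = (-2/(3*pi)) - (2/(3*pi)) = -4/(3*pi).
Summing the pieces and multiplying by (1/2) gives b_3 = -10/(3*pi).

-10/(3*pi)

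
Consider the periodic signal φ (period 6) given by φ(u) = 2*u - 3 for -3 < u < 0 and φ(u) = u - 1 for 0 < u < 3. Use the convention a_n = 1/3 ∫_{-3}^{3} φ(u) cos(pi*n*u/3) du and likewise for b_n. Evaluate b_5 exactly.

b_5 = 1/3 ∫_{-3}^{3} φ(u) sin(5*pi*u/3) du.
Split the integral at the breakpoints.
Integrating by parts (boundary term plus one more integral), an antiderivative of (2*u - 3) sin(5*pi*u/3) is -6*u*cos(5*pi*u/3)/(5*pi) + 18*sin(5*pi*u/3)/(25*pi**2) + 9*cos(5*pi*u/3)/(5*pi); evaluating from -3 to 0: ∫_{-3}^{0} (2*u - 3) sin(5*pi*u/3) du = (9/(5*pi)) - (-27/(5*pi)) = 36/(5*pi).
Integrating by parts (boundary term plus one more integral), an antiderivative of (u - 1) sin(5*pi*u/3) is -3*u*cos(5*pi*u/3)/(5*pi) + 9*sin(5*pi*u/3)/(25*pi**2) + 3*cos(5*pi*u/3)/(5*pi); evaluating from 0 to 3: ∫_{0}^{3} (u - 1) sin(5*pi*u/3) du = (6/(5*pi)) - (3/(5*pi)) = 3/(5*pi).
Summing the pieces and multiplying by (1/3) gives b_5 = 13/(5*pi).

13/(5*pi)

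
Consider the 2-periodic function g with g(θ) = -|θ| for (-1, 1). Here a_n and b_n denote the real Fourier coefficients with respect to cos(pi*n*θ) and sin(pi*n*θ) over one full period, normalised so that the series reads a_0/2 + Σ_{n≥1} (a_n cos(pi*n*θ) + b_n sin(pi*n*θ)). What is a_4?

0

a_4 = ∫_{-1}^{1} g(θ) cos(4*pi*θ) dθ.
g is even and cos(4*pi*θ) is even, so the integrand is even and a_4 = 2 ∫_0^{1} g(θ) cos(4*pi*θ) dθ.
Integrating by parts (boundary term plus one more integral), an antiderivative of (-θ) cos(4*pi*θ) is -θ*sin(4*pi*θ)/(4*pi) - cos(4*pi*θ)/(16*pi**2); evaluating from 0 to 1: ∫_{0}^{1} (-θ) cos(4*pi*θ) dθ = (-1/(16*pi**2)) - (-1/(16*pi**2)) = 0.
Hence a_4 = 2·(0) = 0.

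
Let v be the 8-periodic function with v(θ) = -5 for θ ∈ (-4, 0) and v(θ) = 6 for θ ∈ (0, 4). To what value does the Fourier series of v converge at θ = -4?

1/2

At θ = -4 the one-sided limits are v(-4^-) = 6 and v(-4^+) = -5.
By Dirichlet's theorem the series converges to their average, [(6) + (-5)]/2 = 1/2.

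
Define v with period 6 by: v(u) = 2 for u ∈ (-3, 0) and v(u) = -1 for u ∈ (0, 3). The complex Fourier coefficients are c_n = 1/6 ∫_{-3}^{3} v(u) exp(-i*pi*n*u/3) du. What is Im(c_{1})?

3/pi

Since v is real-valued, Im(c_{1}) = -1/6 ∫_{-3}^{3} v(u) sin(pi*u/3) du = -b_{1}/2.
Split the integral at the breakpoints.
Directly, an antiderivative of (2) sin(pi*u/3) is -6*cos(pi*u/3)/pi; evaluating from -3 to 0: ∫_{-3}^{0} (2) sin(pi*u/3) du = (-6/pi) - (6/pi) = -12/pi.
Directly, an antiderivative of (-1) sin(pi*u/3) is 3*cos(pi*u/3)/pi; evaluating from 0 to 3: ∫_{0}^{3} (-1) sin(pi*u/3) du = (-3/pi) - (3/pi) = -6/pi.
So ∫_{-3}^{3} v(u) sin(pi*u/3) du = -18/pi.
Hence Im(c_{1}) = (-1/6)·(-18/pi) = 3/pi.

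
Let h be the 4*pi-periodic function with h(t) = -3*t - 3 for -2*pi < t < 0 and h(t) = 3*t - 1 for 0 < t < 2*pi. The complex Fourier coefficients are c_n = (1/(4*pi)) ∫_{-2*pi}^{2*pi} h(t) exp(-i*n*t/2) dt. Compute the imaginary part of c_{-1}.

Since h is real-valued, Im(c_{-1}) = -(1/(4*pi)) ∫_{-2*pi}^{2*pi} h(t) sin(-t/2) dt = b_{1}/2.
Split the integral at the breakpoints.
Integrating by parts (boundary term plus one more integral), an antiderivative of (-3*t - 3) sin(-t/2) is -6*t*cos(t/2) + 12*sin(t/2) - 6*cos(t/2); evaluating from -2*pi to 0: ∫_{-2*pi}^{0} (-3*t - 3) sin(-t/2) dt = (-6) - (6 - 12*pi) = -12 + 12*pi.
Integrating by parts (boundary term plus one more integral), an antiderivative of (3*t - 1) sin(-t/2) is 6*t*cos(t/2) - 12*sin(t/2) - 2*cos(t/2); evaluating from 0 to 2*pi: ∫_{0}^{2*pi} (3*t - 1) sin(-t/2) dt = (2 - 12*pi) - (-2) = 4 - 12*pi.
So ∫_{-2*pi}^{2*pi} h(t) sin(-t/2) dt = -8.
Hence Im(c_{-1}) = (-1/(4*pi))·(-8) = 2/pi.

2/pi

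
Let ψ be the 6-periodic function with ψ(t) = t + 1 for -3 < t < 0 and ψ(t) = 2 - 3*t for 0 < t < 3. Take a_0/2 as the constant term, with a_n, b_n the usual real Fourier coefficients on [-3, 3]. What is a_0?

a_0 = 1/3 ∫_{-3}^{3} ψ(t) dt = 1/3 · (-9) = -3.

-3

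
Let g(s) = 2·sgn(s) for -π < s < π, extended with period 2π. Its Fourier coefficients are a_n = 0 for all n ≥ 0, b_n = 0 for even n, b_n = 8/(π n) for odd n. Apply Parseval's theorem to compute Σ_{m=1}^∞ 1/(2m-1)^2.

Parseval: Σ b_n^2 = (1/π) ∫_{-π}^{π} g(s)^2 ds = 8.
Only odd n contribute, with b_n^2 = 64/(π^2 n^2), so Σ_{m≥1} 1/(2m-1)^2 = π^2·(8)/64 = pi**2/8.

pi**2/8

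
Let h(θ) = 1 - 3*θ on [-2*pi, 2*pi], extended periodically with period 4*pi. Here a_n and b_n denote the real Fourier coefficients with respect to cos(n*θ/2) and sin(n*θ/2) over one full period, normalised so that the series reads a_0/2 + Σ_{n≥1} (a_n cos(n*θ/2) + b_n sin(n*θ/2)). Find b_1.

b_1 = (1/(2*pi)) ∫_{-2*pi}^{2*pi} h(θ) sin(θ/2) dθ.
Integrating by parts (boundary term plus one more integral), an antiderivative of (1 - 3*θ) sin(θ/2) is 6*θ*cos(θ/2) - 12*sin(θ/2) - 2*cos(θ/2); evaluating from -2*pi to 2*pi: ∫_{-2*pi}^{2*pi} (1 - 3*θ) sin(θ/2) dθ = (2 - 12*pi) - (2 + 12*pi) = -24*pi.
Hence b_1 = (1/(2*pi))·(-24*pi) = -12.

-12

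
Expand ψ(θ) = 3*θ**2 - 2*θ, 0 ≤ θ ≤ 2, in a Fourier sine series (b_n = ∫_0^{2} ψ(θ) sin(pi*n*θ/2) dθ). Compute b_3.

b_3 = ∫_0^{2} (3*θ**2 - 2*θ) sin(3*pi*θ/2) dθ.
Integrating by parts twice (tabular method), an antiderivative of (3*θ**2 - 2*θ) sin(3*pi*θ/2) is -2*θ**2*cos(3*pi*θ/2)/pi + 8*θ*sin(3*pi*θ/2)/(3*pi**2) + 4*θ*cos(3*pi*θ/2)/(3*pi) - 8*sin(3*pi*θ/2)/(9*pi**2) + 16*cos(3*pi*θ/2)/(9*pi**3); evaluating from 0 to 2: ∫_{0}^{2} (3*θ**2 - 2*θ) sin(3*pi*θ/2) dθ = (16*(-1 + 3*pi**2)/(9*pi**3)) - (16/(9*pi**3)) = 16*(-2 + 3*pi**2)/(9*pi**3).
Hence b_3 = 16*(-2 + 3*pi**2)/(9*pi**3).

16*(-2 + 3*pi**2)/(9*pi**3)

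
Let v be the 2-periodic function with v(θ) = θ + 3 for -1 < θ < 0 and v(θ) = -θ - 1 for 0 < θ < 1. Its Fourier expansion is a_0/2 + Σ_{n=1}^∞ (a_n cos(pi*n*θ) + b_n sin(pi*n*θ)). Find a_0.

a_0 = ∫_{-1}^{1} v(θ) dθ = 1.

1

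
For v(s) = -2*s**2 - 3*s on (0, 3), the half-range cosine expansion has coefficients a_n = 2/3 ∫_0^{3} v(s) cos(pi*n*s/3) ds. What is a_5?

a_5 = 2/3 ∫_0^{3} (-2*s**2 - 3*s) cos(5*pi*s/3) ds.
Integrating by parts twice (tabular method), an antiderivative of (-2*s**2 - 3*s) cos(5*pi*s/3) is -6*s**2*sin(5*pi*s/3)/(5*pi) - 9*s*sin(5*pi*s/3)/(5*pi) - 36*s*cos(5*pi*s/3)/(25*pi**2) + 108*sin(5*pi*s/3)/(125*pi**3) - 27*cos(5*pi*s/3)/(25*pi**2); evaluating from 0 to 3: ∫_{0}^{3} (-2*s**2 - 3*s) cos(5*pi*s/3) ds = (27/(5*pi**2)) - (-27/(25*pi**2)) = 162/(25*pi**2).
Hence a_5 = (2/3)·(162/(25*pi**2)) = 108/(25*pi**2).

108/(25*pi**2)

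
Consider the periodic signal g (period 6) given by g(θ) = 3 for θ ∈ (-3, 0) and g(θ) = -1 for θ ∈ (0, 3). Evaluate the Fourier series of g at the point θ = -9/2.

-1

θ = -9/2 differs from θ = 3/2 by -1 full period(s), and the series is 6-periodic.
g is continuous at θ = 3/2 with value -1, so the series converges to -1 there.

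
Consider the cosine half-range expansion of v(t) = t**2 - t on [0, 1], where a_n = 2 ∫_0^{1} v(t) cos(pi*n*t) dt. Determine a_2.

pi**(-2)

a_2 = 2 ∫_0^{1} (t**2 - t) cos(2*pi*t) dt.
Integrating by parts twice (tabular method), an antiderivative of (t**2 - t) cos(2*pi*t) is t**2*sin(2*pi*t)/(2*pi) - t*sin(2*pi*t)/(2*pi) + t*cos(2*pi*t)/(2*pi**2) - sin(2*pi*t)/(4*pi**3) - cos(2*pi*t)/(4*pi**2); evaluating from 0 to 1: ∫_{0}^{1} (t**2 - t) cos(2*pi*t) dt = (1/(4*pi**2)) - (-1/(4*pi**2)) = 1/(2*pi**2).
Hence a_2 = 2·(1/(2*pi**2)) = pi**(-2).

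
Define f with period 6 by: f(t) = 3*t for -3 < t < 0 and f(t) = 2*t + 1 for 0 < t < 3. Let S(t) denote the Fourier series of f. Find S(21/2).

t = 21/2 differs from t = -3/2 by 2 full period(s), and the series is 6-periodic.
f is continuous at t = -3/2 with value -9/2, so the series converges to -9/2 there.

-9/2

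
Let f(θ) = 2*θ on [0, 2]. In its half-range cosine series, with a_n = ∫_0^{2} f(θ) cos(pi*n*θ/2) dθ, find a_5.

a_5 = ∫_0^{2} (2*θ) cos(5*pi*θ/2) dθ.
Integrating by parts (boundary term plus one more integral), an antiderivative of (2*θ) cos(5*pi*θ/2) is 4*θ*sin(5*pi*θ/2)/(5*pi) + 8*cos(5*pi*θ/2)/(25*pi**2); evaluating from 0 to 2: ∫_{0}^{2} (2*θ) cos(5*pi*θ/2) dθ = (-8/(25*pi**2)) - (8/(25*pi**2)) = -16/(25*pi**2).
Hence a_5 = -16/(25*pi**2).

-16/(25*pi**2)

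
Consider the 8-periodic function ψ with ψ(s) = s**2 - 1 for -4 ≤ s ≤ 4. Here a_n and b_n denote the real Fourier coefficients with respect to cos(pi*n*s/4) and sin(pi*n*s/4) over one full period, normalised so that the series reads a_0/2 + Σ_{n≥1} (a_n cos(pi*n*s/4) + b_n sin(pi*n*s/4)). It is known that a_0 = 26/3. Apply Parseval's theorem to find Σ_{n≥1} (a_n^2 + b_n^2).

2048/45

Parseval: a_0^2/2 + Σ_{n≥1} (a_n^2+b_n^2) = 1/4 ∫_{-4}^{4} ψ(s)^2 ds = 1246/15.
Subtract a_0^2/2 = 338/9: Σ (a_n^2+b_n^2) = 2048/45.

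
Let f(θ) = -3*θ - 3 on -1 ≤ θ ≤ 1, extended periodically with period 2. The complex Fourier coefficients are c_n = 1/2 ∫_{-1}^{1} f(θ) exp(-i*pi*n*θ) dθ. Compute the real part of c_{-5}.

0

Since f is real-valued, Re(c_{-5}) = 1/2 ∫_{-1}^{1} f(θ) cos(-5*pi*θ) dθ = a_{5}/2.
Integrating by parts (boundary term plus one more integral), an antiderivative of (-3*θ - 3) cos(-5*pi*θ) is -3*θ*sin(5*pi*θ)/(5*pi) - 3*sin(5*pi*θ)/(5*pi) - 3*cos(5*pi*θ)/(25*pi**2); evaluating from -1 to 1: ∫_{-1}^{1} (-3*θ - 3) cos(-5*pi*θ) dθ = (3/(25*pi**2)) - (3/(25*pi**2)) = 0.
Hence Re(c_{-5}) = (1/2)·(0) = 0.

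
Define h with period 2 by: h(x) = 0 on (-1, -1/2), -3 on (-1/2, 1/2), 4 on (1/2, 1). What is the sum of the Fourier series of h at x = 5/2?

x = 5/2 differs from x = 1/2 by 1 full period(s), and the series is 2-periodic.
At x = 1/2 the one-sided limits are h(1/2^-) = -3 and h(1/2^+) = 4.
By Dirichlet's theorem the series converges to their average, [(-3) + (4)]/2 = 1/2.

1/2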